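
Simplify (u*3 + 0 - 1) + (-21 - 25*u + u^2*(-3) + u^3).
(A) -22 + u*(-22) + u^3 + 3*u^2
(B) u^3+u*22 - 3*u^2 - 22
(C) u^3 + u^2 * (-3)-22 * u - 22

Adding the polynomials and combining like terms:
(u*3 + 0 - 1) + (-21 - 25*u + u^2*(-3) + u^3)
= u^3 + u^2 * (-3)-22 * u - 22
C) u^3 + u^2 * (-3)-22 * u - 22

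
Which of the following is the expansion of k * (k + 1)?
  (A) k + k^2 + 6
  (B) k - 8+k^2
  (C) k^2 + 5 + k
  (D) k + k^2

Expanding k * (k + 1):
= k + k^2
D) k + k^2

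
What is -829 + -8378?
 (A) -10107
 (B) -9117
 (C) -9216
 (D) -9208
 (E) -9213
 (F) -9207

-829 + -8378 = -9207
F) -9207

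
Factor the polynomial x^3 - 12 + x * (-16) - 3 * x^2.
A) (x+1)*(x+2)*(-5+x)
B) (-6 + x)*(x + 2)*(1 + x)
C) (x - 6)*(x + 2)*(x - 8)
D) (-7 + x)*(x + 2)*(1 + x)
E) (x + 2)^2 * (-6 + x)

We need to factor x^3 - 12 + x * (-16) - 3 * x^2.
The factored form is (-6 + x)*(x + 2)*(1 + x).
B) (-6 + x)*(x + 2)*(1 + x)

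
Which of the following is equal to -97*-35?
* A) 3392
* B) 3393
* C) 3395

-97 * -35 = 3395
C) 3395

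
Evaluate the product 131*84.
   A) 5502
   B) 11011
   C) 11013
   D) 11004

131 * 84 = 11004
D) 11004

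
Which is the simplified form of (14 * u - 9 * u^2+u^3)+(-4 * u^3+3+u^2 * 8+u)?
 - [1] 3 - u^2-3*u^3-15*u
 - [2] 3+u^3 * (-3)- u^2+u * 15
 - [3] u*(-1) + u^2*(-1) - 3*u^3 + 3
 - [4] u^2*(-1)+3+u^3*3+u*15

Adding the polynomials and combining like terms:
(14*u - 9*u^2 + u^3) + (-4*u^3 + 3 + u^2*8 + u)
= 3+u^3 * (-3)- u^2+u * 15
2) 3+u^3 * (-3)- u^2+u * 15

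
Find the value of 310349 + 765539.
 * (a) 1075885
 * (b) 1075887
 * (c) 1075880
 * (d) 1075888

310349 + 765539 = 1075888
d) 1075888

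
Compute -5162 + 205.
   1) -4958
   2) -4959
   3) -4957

-5162 + 205 = -4957
3) -4957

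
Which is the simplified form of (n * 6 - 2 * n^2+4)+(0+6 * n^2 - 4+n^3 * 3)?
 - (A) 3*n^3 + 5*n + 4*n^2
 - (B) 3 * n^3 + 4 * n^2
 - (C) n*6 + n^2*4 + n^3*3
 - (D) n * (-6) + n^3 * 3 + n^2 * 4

Adding the polynomials and combining like terms:
(n*6 - 2*n^2 + 4) + (0 + 6*n^2 - 4 + n^3*3)
= n*6 + n^2*4 + n^3*3
C) n*6 + n^2*4 + n^3*3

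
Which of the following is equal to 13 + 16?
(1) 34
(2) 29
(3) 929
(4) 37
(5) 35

13 + 16 = 29
2) 29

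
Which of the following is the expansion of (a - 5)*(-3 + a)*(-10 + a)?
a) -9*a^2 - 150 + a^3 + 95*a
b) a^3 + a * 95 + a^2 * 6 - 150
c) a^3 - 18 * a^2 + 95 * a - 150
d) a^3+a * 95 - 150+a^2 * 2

Expanding (a - 5)*(-3 + a)*(-10 + a):
= a^3 - 18 * a^2 + 95 * a - 150
c) a^3 - 18 * a^2 + 95 * a - 150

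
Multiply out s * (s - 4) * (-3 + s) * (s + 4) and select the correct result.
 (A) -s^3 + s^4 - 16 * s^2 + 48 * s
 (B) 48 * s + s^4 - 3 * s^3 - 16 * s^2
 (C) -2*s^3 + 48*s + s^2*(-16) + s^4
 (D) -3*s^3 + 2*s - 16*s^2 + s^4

Expanding s * (s - 4) * (-3 + s) * (s + 4):
= 48 * s + s^4 - 3 * s^3 - 16 * s^2
B) 48 * s + s^4 - 3 * s^3 - 16 * s^2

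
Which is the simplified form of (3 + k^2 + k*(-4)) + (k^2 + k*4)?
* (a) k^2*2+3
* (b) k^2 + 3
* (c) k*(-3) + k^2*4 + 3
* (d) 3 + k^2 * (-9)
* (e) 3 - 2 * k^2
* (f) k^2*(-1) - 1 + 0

Adding the polynomials and combining like terms:
(3 + k^2 + k*(-4)) + (k^2 + k*4)
= k^2*2+3
a) k^2*2+3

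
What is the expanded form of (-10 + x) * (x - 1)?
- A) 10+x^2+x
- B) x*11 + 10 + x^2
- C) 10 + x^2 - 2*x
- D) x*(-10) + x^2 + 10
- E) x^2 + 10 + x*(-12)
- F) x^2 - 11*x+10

Expanding (-10 + x) * (x - 1):
= x^2 - 11*x+10
F) x^2 - 11*x+10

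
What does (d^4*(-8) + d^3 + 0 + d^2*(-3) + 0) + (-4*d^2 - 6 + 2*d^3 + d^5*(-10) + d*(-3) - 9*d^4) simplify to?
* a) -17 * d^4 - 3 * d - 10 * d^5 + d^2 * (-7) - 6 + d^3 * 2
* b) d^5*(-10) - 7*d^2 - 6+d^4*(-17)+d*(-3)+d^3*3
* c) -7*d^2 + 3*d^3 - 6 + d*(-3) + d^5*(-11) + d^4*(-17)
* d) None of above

Adding the polynomials and combining like terms:
(d^4*(-8) + d^3 + 0 + d^2*(-3) + 0) + (-4*d^2 - 6 + 2*d^3 + d^5*(-10) + d*(-3) - 9*d^4)
= d^5*(-10) - 7*d^2 - 6+d^4*(-17)+d*(-3)+d^3*3
b) d^5*(-10) - 7*d^2 - 6+d^4*(-17)+d*(-3)+d^3*3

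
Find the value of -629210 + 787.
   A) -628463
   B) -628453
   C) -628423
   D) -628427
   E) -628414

-629210 + 787 = -628423
C) -628423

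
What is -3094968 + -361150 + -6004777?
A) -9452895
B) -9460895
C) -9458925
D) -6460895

First: -3094968 + -361150 = -3456118
Then: -3456118 + -6004777 = -9460895
B) -9460895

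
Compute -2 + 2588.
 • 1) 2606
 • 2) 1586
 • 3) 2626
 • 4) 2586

-2 + 2588 = 2586
4) 2586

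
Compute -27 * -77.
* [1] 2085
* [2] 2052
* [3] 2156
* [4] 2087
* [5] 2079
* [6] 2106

-27 * -77 = 2079
5) 2079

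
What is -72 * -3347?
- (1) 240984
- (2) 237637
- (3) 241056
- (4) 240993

-72 * -3347 = 240984
1) 240984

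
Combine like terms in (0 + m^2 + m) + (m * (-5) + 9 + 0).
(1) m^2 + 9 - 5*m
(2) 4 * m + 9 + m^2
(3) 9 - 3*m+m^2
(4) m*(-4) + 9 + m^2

Adding the polynomials and combining like terms:
(0 + m^2 + m) + (m*(-5) + 9 + 0)
= m*(-4) + 9 + m^2
4) m*(-4) + 9 + m^2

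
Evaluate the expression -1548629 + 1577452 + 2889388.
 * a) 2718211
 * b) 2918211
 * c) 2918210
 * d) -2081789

First: -1548629 + 1577452 = 28823
Then: 28823 + 2889388 = 2918211
b) 2918211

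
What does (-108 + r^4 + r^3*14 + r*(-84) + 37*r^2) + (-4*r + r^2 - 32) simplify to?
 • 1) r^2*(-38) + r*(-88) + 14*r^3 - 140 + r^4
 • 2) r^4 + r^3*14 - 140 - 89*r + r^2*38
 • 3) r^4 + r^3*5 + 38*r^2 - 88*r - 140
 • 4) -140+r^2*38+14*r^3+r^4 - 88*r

Adding the polynomials and combining like terms:
(-108 + r^4 + r^3*14 + r*(-84) + 37*r^2) + (-4*r + r^2 - 32)
= -140+r^2*38+14*r^3+r^4 - 88*r
4) -140+r^2*38+14*r^3+r^4 - 88*r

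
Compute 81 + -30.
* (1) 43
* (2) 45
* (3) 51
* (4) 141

81 + -30 = 51
3) 51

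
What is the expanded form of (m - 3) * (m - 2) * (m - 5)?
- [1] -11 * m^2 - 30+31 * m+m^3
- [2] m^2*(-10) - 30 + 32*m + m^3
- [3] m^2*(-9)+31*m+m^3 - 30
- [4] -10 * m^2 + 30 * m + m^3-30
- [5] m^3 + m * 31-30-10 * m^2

Expanding (m - 3) * (m - 2) * (m - 5):
= m^3 + m * 31-30-10 * m^2
5) m^3 + m * 31-30-10 * m^2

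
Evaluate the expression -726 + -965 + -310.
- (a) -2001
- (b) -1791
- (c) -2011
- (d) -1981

First: -726 + -965 = -1691
Then: -1691 + -310 = -2001
a) -2001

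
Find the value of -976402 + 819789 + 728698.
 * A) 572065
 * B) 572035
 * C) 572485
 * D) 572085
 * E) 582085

First: -976402 + 819789 = -156613
Then: -156613 + 728698 = 572085
D) 572085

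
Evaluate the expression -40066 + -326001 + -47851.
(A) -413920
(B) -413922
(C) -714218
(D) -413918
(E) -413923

First: -40066 + -326001 = -366067
Then: -366067 + -47851 = -413918
D) -413918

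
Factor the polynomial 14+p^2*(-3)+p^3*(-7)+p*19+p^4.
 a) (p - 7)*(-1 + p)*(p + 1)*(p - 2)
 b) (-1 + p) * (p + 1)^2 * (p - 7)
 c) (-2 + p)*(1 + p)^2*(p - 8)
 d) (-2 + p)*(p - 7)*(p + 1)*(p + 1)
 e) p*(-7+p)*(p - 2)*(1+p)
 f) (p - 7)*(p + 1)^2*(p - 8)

We need to factor 14+p^2*(-3)+p^3*(-7)+p*19+p^4.
The factored form is (-2 + p)*(p - 7)*(p + 1)*(p + 1).
d) (-2 + p)*(p - 7)*(p + 1)*(p + 1)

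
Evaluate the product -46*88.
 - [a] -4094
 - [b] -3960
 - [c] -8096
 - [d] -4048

-46 * 88 = -4048
d) -4048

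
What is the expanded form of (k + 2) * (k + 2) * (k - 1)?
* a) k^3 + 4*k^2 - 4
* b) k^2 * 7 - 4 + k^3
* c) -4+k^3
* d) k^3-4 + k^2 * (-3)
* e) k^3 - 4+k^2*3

Expanding (k + 2) * (k + 2) * (k - 1):
= k^3 - 4+k^2*3
e) k^3 - 4+k^2*3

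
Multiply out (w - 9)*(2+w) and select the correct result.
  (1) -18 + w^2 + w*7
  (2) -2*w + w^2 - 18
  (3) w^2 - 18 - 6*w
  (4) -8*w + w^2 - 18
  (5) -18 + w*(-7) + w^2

Expanding (w - 9)*(2+w):
= -18 + w*(-7) + w^2
5) -18 + w*(-7) + w^2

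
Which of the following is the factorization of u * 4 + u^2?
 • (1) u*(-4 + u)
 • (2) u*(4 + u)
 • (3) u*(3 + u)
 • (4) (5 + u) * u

We need to factor u * 4 + u^2.
The factored form is u*(4 + u).
2) u*(4 + u)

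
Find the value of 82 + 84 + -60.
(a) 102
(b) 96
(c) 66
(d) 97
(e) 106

First: 82 + 84 = 166
Then: 166 + -60 = 106
e) 106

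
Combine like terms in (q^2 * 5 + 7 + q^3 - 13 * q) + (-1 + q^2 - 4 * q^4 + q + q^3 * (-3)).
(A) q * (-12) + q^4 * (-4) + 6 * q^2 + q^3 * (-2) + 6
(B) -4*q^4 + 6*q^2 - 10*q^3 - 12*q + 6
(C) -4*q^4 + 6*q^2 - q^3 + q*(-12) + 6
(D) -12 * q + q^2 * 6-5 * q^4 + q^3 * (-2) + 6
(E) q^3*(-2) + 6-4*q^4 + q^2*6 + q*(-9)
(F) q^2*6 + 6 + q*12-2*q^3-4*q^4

Adding the polynomials and combining like terms:
(q^2*5 + 7 + q^3 - 13*q) + (-1 + q^2 - 4*q^4 + q + q^3*(-3))
= q * (-12) + q^4 * (-4) + 6 * q^2 + q^3 * (-2) + 6
A) q * (-12) + q^4 * (-4) + 6 * q^2 + q^3 * (-2) + 6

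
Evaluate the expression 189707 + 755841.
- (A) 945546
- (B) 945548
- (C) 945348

189707 + 755841 = 945548
B) 945548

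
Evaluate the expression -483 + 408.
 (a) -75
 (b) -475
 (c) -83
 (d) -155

-483 + 408 = -75
a) -75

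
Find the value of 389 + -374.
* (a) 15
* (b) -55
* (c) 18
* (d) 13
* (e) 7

389 + -374 = 15
a) 15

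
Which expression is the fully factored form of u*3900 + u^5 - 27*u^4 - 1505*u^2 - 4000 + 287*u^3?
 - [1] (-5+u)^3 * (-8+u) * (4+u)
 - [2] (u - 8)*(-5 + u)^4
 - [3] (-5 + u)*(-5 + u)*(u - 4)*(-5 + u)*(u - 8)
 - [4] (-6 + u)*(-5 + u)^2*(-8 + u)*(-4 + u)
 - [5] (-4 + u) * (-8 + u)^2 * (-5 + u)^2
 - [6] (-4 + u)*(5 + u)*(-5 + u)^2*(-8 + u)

We need to factor u*3900 + u^5 - 27*u^4 - 1505*u^2 - 4000 + 287*u^3.
The factored form is (-5 + u)*(-5 + u)*(u - 4)*(-5 + u)*(u - 8).
3) (-5 + u)*(-5 + u)*(u - 4)*(-5 + u)*(u - 8)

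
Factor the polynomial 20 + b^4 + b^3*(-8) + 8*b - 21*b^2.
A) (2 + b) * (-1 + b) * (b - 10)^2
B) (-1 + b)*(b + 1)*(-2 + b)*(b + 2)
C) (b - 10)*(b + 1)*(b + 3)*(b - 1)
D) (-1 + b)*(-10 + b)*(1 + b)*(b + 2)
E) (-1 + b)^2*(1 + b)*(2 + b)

We need to factor 20 + b^4 + b^3*(-8) + 8*b - 21*b^2.
The factored form is (-1 + b)*(-10 + b)*(1 + b)*(b + 2).
D) (-1 + b)*(-10 + b)*(1 + b)*(b + 2)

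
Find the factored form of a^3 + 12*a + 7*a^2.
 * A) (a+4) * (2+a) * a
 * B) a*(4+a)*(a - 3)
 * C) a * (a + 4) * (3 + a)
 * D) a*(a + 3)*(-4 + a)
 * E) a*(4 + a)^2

We need to factor a^3 + 12*a + 7*a^2.
The factored form is a * (a + 4) * (3 + a).
C) a * (a + 4) * (3 + a)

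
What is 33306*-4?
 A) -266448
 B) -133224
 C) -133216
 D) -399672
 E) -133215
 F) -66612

33306 * -4 = -133224
B) -133224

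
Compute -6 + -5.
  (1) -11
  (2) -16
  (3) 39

-6 + -5 = -11
1) -11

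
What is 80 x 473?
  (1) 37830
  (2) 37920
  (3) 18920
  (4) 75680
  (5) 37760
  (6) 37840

80 * 473 = 37840
6) 37840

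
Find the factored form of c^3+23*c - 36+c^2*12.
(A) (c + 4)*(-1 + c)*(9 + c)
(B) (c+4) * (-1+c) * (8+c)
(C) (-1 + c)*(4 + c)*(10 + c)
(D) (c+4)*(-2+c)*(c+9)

We need to factor c^3+23*c - 36+c^2*12.
The factored form is (c + 4)*(-1 + c)*(9 + c).
A) (c + 4)*(-1 + c)*(9 + c)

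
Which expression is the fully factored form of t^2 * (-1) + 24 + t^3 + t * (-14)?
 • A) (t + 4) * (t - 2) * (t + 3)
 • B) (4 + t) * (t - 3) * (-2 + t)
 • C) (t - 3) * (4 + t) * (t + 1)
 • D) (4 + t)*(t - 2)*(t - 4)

We need to factor t^2 * (-1) + 24 + t^3 + t * (-14).
The factored form is (4 + t) * (t - 3) * (-2 + t).
B) (4 + t) * (t - 3) * (-2 + t)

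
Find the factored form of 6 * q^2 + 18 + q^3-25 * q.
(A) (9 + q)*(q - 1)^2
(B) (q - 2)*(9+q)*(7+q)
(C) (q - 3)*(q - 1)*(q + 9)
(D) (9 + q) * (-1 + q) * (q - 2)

We need to factor 6 * q^2 + 18 + q^3-25 * q.
The factored form is (9 + q) * (-1 + q) * (q - 2).
D) (9 + q) * (-1 + q) * (q - 2)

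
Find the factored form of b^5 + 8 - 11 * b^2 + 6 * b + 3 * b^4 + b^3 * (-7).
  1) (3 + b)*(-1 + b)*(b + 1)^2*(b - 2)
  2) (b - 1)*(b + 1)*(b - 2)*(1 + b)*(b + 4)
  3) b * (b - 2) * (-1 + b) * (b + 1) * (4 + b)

We need to factor b^5 + 8 - 11 * b^2 + 6 * b + 3 * b^4 + b^3 * (-7).
The factored form is (b - 1)*(b + 1)*(b - 2)*(1 + b)*(b + 4).
2) (b - 1)*(b + 1)*(b - 2)*(1 + b)*(b + 4)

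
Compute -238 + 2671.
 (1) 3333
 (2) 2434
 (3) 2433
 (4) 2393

-238 + 2671 = 2433
3) 2433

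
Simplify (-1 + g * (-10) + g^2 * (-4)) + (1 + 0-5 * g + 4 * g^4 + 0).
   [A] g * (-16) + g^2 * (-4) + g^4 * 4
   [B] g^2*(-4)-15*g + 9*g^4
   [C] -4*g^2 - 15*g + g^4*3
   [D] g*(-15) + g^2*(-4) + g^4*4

Adding the polynomials and combining like terms:
(-1 + g*(-10) + g^2*(-4)) + (1 + 0 - 5*g + 4*g^4 + 0)
= g*(-15) + g^2*(-4) + g^4*4
D) g*(-15) + g^2*(-4) + g^4*4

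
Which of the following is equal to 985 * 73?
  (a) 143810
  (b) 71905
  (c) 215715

985 * 73 = 71905
b) 71905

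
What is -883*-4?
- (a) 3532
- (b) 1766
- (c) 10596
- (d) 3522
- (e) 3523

-883 * -4 = 3532
a) 3532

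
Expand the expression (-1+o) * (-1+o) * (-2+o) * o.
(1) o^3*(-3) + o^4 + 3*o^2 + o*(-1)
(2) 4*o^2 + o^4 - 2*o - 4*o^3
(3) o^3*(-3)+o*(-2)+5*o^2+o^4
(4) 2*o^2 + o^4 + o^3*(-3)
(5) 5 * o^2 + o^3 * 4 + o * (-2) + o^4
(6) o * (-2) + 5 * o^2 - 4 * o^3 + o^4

Expanding (-1+o) * (-1+o) * (-2+o) * o:
= o * (-2) + 5 * o^2 - 4 * o^3 + o^4
6) o * (-2) + 5 * o^2 - 4 * o^3 + o^4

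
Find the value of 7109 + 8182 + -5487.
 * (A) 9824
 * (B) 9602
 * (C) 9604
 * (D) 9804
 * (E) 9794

First: 7109 + 8182 = 15291
Then: 15291 + -5487 = 9804
D) 9804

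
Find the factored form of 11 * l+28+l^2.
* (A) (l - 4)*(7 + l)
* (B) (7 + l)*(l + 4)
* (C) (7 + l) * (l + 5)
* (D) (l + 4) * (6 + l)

We need to factor 11 * l+28+l^2.
The factored form is (7 + l)*(l + 4).
B) (7 + l)*(l + 4)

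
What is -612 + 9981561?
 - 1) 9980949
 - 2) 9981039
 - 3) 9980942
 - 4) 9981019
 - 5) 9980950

-612 + 9981561 = 9980949
1) 9980949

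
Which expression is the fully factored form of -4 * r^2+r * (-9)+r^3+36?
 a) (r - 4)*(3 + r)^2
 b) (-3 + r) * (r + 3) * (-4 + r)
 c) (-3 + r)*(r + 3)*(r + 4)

We need to factor -4 * r^2+r * (-9)+r^3+36.
The factored form is (-3 + r) * (r + 3) * (-4 + r).
b) (-3 + r) * (r + 3) * (-4 + r)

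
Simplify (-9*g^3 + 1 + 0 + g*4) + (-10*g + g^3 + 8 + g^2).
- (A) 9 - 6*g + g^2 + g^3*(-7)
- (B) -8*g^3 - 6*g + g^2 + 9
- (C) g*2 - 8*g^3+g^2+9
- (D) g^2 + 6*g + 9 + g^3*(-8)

Adding the polynomials and combining like terms:
(-9*g^3 + 1 + 0 + g*4) + (-10*g + g^3 + 8 + g^2)
= -8*g^3 - 6*g + g^2 + 9
B) -8*g^3 - 6*g + g^2 + 9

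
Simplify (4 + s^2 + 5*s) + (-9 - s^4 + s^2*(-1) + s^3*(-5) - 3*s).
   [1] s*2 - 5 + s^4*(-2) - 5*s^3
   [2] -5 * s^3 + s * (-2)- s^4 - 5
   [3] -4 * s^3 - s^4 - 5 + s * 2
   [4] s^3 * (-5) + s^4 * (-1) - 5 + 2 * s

Adding the polynomials and combining like terms:
(4 + s^2 + 5*s) + (-9 - s^4 + s^2*(-1) + s^3*(-5) - 3*s)
= s^3 * (-5) + s^4 * (-1) - 5 + 2 * s
4) s^3 * (-5) + s^4 * (-1) - 5 + 2 * s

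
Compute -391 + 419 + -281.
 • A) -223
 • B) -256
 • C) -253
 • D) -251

First: -391 + 419 = 28
Then: 28 + -281 = -253
C) -253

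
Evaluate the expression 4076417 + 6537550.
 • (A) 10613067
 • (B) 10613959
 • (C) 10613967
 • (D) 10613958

4076417 + 6537550 = 10613967
C) 10613967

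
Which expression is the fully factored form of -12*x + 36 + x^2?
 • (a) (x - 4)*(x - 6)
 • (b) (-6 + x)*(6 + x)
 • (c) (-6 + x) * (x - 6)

We need to factor -12*x + 36 + x^2.
The factored form is (-6 + x) * (x - 6).
c) (-6 + x) * (x - 6)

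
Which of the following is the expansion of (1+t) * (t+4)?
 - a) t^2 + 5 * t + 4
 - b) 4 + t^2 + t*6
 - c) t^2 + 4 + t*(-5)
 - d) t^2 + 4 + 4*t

Expanding (1+t) * (t+4):
= t^2 + 5 * t + 4
a) t^2 + 5 * t + 4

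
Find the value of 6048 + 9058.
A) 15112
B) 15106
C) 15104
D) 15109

6048 + 9058 = 15106
B) 15106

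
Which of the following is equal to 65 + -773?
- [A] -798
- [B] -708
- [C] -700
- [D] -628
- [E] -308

65 + -773 = -708
B) -708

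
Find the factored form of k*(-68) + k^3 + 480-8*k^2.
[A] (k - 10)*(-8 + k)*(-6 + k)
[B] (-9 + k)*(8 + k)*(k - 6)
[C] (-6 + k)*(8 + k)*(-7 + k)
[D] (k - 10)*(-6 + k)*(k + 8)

We need to factor k*(-68) + k^3 + 480-8*k^2.
The factored form is (k - 10)*(-6 + k)*(k + 8).
D) (k - 10)*(-6 + k)*(k + 8)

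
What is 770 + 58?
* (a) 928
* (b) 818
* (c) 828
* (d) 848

770 + 58 = 828
c) 828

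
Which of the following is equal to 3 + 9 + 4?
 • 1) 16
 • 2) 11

First: 3 + 9 = 12
Then: 12 + 4 = 16
1) 16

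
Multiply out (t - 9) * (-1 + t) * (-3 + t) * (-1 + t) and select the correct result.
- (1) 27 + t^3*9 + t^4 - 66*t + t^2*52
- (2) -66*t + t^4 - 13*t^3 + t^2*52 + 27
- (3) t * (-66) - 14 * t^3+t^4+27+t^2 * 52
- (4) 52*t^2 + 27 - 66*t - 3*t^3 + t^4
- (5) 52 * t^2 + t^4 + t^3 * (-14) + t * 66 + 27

Expanding (t - 9) * (-1 + t) * (-3 + t) * (-1 + t):
= t * (-66) - 14 * t^3+t^4+27+t^2 * 52
3) t * (-66) - 14 * t^3+t^4+27+t^2 * 52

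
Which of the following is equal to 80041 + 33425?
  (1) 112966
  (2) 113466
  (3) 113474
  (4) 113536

80041 + 33425 = 113466
2) 113466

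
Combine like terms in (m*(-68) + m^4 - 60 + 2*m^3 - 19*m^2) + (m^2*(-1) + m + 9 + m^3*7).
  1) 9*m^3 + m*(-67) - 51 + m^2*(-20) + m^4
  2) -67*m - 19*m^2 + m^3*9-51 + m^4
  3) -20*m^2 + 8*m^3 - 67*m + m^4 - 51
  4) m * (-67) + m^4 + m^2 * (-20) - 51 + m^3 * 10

Adding the polynomials and combining like terms:
(m*(-68) + m^4 - 60 + 2*m^3 - 19*m^2) + (m^2*(-1) + m + 9 + m^3*7)
= 9*m^3 + m*(-67) - 51 + m^2*(-20) + m^4
1) 9*m^3 + m*(-67) - 51 + m^2*(-20) + m^4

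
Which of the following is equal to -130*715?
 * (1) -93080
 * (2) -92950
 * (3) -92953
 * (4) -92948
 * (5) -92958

-130 * 715 = -92950
2) -92950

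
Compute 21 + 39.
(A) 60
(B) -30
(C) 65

21 + 39 = 60
A) 60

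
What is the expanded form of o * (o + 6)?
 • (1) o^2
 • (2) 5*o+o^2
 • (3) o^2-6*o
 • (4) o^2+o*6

Expanding o * (o + 6):
= o^2+o*6
4) o^2+o*6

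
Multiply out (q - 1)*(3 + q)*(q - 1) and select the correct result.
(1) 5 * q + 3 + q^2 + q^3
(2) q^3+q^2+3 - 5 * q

Expanding (q - 1)*(3 + q)*(q - 1):
= q^3+q^2+3 - 5 * q
2) q^3+q^2+3 - 5 * q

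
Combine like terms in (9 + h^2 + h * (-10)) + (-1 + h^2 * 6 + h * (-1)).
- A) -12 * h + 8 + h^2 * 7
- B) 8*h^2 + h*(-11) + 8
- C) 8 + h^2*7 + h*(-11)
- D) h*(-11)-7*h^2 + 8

Adding the polynomials and combining like terms:
(9 + h^2 + h*(-10)) + (-1 + h^2*6 + h*(-1))
= 8 + h^2*7 + h*(-11)
C) 8 + h^2*7 + h*(-11)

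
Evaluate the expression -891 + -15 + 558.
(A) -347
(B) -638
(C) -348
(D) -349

First: -891 + -15 = -906
Then: -906 + 558 = -348
C) -348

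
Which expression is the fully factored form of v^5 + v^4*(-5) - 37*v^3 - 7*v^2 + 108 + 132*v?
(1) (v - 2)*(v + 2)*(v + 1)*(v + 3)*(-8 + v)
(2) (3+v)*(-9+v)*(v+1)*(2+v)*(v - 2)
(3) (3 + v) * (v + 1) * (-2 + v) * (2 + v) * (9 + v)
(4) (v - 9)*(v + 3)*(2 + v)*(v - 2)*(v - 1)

We need to factor v^5 + v^4*(-5) - 37*v^3 - 7*v^2 + 108 + 132*v.
The factored form is (3+v)*(-9+v)*(v+1)*(2+v)*(v - 2).
2) (3+v)*(-9+v)*(v+1)*(2+v)*(v - 2)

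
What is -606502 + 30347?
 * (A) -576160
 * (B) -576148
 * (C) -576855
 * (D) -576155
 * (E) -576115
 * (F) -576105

-606502 + 30347 = -576155
D) -576155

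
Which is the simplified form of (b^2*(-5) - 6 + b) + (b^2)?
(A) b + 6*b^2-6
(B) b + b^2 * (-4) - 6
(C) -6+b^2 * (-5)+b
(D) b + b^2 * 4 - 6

Adding the polynomials and combining like terms:
(b^2*(-5) - 6 + b) + (b^2)
= b + b^2 * (-4) - 6
B) b + b^2 * (-4) - 6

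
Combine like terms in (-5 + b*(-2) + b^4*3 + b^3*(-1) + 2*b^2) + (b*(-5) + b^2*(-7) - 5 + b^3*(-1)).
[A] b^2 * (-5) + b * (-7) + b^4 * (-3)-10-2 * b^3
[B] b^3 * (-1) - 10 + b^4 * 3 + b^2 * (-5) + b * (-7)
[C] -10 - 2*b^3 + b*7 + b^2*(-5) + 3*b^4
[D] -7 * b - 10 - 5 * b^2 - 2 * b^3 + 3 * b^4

Adding the polynomials and combining like terms:
(-5 + b*(-2) + b^4*3 + b^3*(-1) + 2*b^2) + (b*(-5) + b^2*(-7) - 5 + b^3*(-1))
= -7 * b - 10 - 5 * b^2 - 2 * b^3 + 3 * b^4
D) -7 * b - 10 - 5 * b^2 - 2 * b^3 + 3 * b^4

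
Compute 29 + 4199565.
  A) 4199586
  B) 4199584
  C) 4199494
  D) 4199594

29 + 4199565 = 4199594
D) 4199594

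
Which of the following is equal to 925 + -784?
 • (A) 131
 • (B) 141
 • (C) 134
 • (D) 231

925 + -784 = 141
B) 141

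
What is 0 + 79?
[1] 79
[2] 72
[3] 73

0 + 79 = 79
1) 79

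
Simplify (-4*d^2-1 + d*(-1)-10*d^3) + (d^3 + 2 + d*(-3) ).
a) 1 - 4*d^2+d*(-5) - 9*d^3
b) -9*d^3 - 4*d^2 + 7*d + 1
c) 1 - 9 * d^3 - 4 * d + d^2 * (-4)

Adding the polynomials and combining like terms:
(-4*d^2 - 1 + d*(-1) - 10*d^3) + (d^3 + 2 + d*(-3))
= 1 - 9 * d^3 - 4 * d + d^2 * (-4)
c) 1 - 9 * d^3 - 4 * d + d^2 * (-4)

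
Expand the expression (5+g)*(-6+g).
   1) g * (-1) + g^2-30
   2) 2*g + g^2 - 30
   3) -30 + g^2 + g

Expanding (5+g)*(-6+g):
= g * (-1) + g^2-30
1) g * (-1) + g^2-30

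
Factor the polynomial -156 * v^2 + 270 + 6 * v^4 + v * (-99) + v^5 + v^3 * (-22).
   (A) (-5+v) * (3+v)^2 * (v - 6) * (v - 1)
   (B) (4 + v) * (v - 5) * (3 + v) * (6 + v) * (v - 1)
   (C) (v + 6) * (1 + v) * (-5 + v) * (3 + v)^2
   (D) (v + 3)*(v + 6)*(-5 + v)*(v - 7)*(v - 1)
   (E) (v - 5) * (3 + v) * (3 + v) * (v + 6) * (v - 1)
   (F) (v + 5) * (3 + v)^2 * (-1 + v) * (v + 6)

We need to factor -156 * v^2 + 270 + 6 * v^4 + v * (-99) + v^5 + v^3 * (-22).
The factored form is (v - 5) * (3 + v) * (3 + v) * (v + 6) * (v - 1).
E) (v - 5) * (3 + v) * (3 + v) * (v + 6) * (v - 1)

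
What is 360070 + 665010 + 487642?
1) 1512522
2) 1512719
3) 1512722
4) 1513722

First: 360070 + 665010 = 1025080
Then: 1025080 + 487642 = 1512722
3) 1512722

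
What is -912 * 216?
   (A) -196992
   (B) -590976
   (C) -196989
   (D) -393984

-912 * 216 = -196992
A) -196992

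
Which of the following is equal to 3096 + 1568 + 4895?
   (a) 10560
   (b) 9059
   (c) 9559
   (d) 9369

First: 3096 + 1568 = 4664
Then: 4664 + 4895 = 9559
c) 9559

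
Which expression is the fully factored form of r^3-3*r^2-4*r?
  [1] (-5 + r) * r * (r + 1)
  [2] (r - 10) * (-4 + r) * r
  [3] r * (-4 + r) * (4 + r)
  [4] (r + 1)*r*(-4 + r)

We need to factor r^3-3*r^2-4*r.
The factored form is (r + 1)*r*(-4 + r).
4) (r + 1)*r*(-4 + r)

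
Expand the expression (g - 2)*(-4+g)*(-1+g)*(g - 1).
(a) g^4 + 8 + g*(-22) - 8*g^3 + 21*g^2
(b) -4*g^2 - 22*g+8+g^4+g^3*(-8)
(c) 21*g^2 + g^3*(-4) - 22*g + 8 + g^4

Expanding (g - 2)*(-4+g)*(-1+g)*(g - 1):
= g^4 + 8 + g*(-22) - 8*g^3 + 21*g^2
a) g^4 + 8 + g*(-22) - 8*g^3 + 21*g^2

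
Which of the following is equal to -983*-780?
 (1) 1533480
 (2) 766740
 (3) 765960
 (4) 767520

-983 * -780 = 766740
2) 766740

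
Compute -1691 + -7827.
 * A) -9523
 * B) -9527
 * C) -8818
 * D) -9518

-1691 + -7827 = -9518
D) -9518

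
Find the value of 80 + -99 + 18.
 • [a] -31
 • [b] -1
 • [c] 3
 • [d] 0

First: 80 + -99 = -19
Then: -19 + 18 = -1
b) -1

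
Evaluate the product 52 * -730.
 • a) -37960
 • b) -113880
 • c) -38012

52 * -730 = -37960
a) -37960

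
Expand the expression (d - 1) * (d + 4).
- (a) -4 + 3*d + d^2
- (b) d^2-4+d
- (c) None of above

Expanding (d - 1) * (d + 4):
= -4 + 3*d + d^2
a) -4 + 3*d + d^2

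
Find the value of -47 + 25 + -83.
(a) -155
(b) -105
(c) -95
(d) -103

First: -47 + 25 = -22
Then: -22 + -83 = -105
b) -105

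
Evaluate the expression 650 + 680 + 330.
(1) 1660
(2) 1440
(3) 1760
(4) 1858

First: 650 + 680 = 1330
Then: 1330 + 330 = 1660
1) 1660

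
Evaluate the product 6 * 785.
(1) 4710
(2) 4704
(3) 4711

6 * 785 = 4710
1) 4710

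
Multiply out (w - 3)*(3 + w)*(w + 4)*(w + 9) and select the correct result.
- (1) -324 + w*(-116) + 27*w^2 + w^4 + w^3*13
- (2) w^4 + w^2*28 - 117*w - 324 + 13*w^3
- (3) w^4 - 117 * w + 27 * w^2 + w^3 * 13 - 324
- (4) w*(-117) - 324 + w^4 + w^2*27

Expanding (w - 3)*(3 + w)*(w + 4)*(w + 9):
= w^4 - 117 * w + 27 * w^2 + w^3 * 13 - 324
3) w^4 - 117 * w + 27 * w^2 + w^3 * 13 - 324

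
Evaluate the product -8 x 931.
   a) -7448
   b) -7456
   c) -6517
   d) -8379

-8 * 931 = -7448
a) -7448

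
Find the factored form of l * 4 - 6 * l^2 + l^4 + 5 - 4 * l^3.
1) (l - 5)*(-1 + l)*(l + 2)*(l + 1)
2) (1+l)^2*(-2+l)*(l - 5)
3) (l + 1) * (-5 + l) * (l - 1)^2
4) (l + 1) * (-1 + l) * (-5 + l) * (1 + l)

We need to factor l * 4 - 6 * l^2 + l^4 + 5 - 4 * l^3.
The factored form is (l + 1) * (-1 + l) * (-5 + l) * (1 + l).
4) (l + 1) * (-1 + l) * (-5 + l) * (1 + l)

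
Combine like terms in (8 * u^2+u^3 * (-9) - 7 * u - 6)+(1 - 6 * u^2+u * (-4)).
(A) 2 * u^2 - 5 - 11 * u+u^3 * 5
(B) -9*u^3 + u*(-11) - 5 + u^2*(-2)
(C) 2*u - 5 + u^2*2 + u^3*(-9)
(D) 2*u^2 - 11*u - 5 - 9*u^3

Adding the polynomials and combining like terms:
(8*u^2 + u^3*(-9) - 7*u - 6) + (1 - 6*u^2 + u*(-4))
= 2*u^2 - 11*u - 5 - 9*u^3
D) 2*u^2 - 11*u - 5 - 9*u^3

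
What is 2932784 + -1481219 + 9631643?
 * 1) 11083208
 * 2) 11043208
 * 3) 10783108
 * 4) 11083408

First: 2932784 + -1481219 = 1451565
Then: 1451565 + 9631643 = 11083208
1) 11083208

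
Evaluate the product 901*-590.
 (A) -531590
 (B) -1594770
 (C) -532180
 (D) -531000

901 * -590 = -531590
A) -531590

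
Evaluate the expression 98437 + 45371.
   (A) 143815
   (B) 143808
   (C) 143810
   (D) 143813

98437 + 45371 = 143808
B) 143808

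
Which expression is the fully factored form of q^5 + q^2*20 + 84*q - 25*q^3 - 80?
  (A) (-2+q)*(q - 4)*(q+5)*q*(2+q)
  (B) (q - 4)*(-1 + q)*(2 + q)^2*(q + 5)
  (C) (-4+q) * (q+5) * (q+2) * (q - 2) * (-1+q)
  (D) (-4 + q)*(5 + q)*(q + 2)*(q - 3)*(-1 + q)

We need to factor q^5 + q^2*20 + 84*q - 25*q^3 - 80.
The factored form is (-4+q) * (q+5) * (q+2) * (q - 2) * (-1+q).
C) (-4+q) * (q+5) * (q+2) * (q - 2) * (-1+q)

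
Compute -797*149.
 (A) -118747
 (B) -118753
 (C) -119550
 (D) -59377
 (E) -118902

-797 * 149 = -118753
B) -118753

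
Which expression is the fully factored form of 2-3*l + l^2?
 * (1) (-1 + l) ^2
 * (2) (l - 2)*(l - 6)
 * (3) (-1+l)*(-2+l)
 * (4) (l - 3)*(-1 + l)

We need to factor 2-3*l + l^2.
The factored form is (-1+l)*(-2+l).
3) (-1+l)*(-2+l)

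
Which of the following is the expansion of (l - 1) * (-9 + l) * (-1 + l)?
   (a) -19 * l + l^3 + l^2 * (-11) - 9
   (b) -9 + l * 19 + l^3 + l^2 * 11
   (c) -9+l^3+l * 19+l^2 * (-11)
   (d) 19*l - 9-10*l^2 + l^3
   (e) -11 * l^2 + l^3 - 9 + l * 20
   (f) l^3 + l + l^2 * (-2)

Expanding (l - 1) * (-9 + l) * (-1 + l):
= -9+l^3+l * 19+l^2 * (-11)
c) -9+l^3+l * 19+l^2 * (-11)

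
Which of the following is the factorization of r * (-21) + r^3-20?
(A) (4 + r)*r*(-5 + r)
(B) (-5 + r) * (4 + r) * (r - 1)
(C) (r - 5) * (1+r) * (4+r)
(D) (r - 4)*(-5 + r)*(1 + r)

We need to factor r * (-21) + r^3-20.
The factored form is (r - 5) * (1+r) * (4+r).
C) (r - 5) * (1+r) * (4+r)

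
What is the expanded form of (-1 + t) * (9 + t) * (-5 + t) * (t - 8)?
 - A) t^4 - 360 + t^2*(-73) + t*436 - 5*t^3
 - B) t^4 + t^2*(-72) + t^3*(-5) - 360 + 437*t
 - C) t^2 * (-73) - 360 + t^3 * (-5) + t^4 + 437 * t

Expanding (-1 + t) * (9 + t) * (-5 + t) * (t - 8):
= t^2 * (-73) - 360 + t^3 * (-5) + t^4 + 437 * t
C) t^2 * (-73) - 360 + t^3 * (-5) + t^4 + 437 * t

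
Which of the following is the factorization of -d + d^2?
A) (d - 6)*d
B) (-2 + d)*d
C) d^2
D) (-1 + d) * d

We need to factor -d + d^2.
The factored form is (-1 + d) * d.
D) (-1 + d) * d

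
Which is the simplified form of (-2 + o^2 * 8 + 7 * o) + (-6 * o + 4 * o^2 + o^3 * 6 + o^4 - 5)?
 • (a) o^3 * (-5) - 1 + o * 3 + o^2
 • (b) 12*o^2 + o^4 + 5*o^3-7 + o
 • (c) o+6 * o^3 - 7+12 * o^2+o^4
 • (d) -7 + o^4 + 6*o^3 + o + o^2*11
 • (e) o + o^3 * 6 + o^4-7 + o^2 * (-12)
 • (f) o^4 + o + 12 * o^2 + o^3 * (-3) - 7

Adding the polynomials and combining like terms:
(-2 + o^2*8 + 7*o) + (-6*o + 4*o^2 + o^3*6 + o^4 - 5)
= o+6 * o^3 - 7+12 * o^2+o^4
c) o+6 * o^3 - 7+12 * o^2+o^4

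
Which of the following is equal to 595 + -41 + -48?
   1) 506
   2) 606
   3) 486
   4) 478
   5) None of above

First: 595 + -41 = 554
Then: 554 + -48 = 506
1) 506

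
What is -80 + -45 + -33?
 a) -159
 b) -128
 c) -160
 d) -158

First: -80 + -45 = -125
Then: -125 + -33 = -158
d) -158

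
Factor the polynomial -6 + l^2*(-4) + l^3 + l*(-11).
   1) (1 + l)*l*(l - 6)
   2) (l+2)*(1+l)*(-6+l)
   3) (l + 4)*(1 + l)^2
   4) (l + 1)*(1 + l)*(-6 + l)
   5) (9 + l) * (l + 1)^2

We need to factor -6 + l^2*(-4) + l^3 + l*(-11).
The factored form is (l + 1)*(1 + l)*(-6 + l).
4) (l + 1)*(1 + l)*(-6 + l)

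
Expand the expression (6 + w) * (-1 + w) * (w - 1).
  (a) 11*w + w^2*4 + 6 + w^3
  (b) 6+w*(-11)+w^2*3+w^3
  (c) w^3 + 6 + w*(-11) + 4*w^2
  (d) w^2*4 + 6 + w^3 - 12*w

Expanding (6 + w) * (-1 + w) * (w - 1):
= w^3 + 6 + w*(-11) + 4*w^2
c) w^3 + 6 + w*(-11) + 4*w^2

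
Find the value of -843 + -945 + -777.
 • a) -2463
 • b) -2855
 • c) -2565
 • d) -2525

First: -843 + -945 = -1788
Then: -1788 + -777 = -2565
c) -2565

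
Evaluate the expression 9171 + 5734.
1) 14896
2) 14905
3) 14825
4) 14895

9171 + 5734 = 14905
2) 14905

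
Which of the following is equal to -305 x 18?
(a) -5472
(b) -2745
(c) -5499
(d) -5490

-305 * 18 = -5490
d) -5490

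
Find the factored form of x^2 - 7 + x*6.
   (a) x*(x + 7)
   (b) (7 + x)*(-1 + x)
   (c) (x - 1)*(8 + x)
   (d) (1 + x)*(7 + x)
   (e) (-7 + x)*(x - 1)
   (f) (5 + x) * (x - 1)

We need to factor x^2 - 7 + x*6.
The factored form is (7 + x)*(-1 + x).
b) (7 + x)*(-1 + x)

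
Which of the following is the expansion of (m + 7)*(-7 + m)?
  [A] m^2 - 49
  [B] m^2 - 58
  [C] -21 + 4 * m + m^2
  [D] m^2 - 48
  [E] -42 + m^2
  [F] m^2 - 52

Expanding (m + 7)*(-7 + m):
= m^2 - 49
A) m^2 - 49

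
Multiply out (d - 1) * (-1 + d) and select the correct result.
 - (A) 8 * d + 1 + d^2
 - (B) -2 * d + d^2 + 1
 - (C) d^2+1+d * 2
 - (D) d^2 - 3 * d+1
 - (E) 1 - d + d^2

Expanding (d - 1) * (-1 + d):
= -2 * d + d^2 + 1
B) -2 * d + d^2 + 1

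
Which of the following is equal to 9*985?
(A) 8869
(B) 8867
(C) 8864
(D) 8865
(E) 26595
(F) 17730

9 * 985 = 8865
D) 8865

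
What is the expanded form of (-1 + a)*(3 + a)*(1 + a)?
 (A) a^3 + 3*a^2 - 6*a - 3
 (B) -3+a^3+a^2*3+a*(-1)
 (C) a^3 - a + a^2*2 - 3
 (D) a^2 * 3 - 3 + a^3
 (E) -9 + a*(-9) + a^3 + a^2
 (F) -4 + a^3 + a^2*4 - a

Expanding (-1 + a)*(3 + a)*(1 + a):
= -3+a^3+a^2*3+a*(-1)
B) -3+a^3+a^2*3+a*(-1)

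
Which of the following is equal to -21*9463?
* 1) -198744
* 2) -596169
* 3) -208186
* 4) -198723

-21 * 9463 = -198723
4) -198723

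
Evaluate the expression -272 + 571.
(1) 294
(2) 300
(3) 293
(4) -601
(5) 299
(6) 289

-272 + 571 = 299
5) 299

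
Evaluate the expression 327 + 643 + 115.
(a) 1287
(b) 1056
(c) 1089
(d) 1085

First: 327 + 643 = 970
Then: 970 + 115 = 1085
d) 1085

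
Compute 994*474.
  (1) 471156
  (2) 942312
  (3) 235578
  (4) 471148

994 * 474 = 471156
1) 471156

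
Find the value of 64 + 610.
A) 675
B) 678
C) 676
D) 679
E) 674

64 + 610 = 674
E) 674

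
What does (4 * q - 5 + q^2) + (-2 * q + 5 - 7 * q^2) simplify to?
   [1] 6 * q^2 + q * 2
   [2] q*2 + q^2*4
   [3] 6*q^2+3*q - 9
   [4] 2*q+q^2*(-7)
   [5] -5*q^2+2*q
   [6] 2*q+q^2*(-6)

Adding the polynomials and combining like terms:
(4*q - 5 + q^2) + (-2*q + 5 - 7*q^2)
= 2*q+q^2*(-6)
6) 2*q+q^2*(-6)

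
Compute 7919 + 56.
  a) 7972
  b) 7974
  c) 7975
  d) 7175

7919 + 56 = 7975
c) 7975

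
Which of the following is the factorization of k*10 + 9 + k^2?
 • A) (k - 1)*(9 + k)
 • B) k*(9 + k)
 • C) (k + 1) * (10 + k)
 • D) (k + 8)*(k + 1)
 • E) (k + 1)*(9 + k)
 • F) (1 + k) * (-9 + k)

We need to factor k*10 + 9 + k^2.
The factored form is (k + 1)*(9 + k).
E) (k + 1)*(9 + k)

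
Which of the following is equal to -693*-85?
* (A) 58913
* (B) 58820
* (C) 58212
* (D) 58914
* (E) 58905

-693 * -85 = 58905
E) 58905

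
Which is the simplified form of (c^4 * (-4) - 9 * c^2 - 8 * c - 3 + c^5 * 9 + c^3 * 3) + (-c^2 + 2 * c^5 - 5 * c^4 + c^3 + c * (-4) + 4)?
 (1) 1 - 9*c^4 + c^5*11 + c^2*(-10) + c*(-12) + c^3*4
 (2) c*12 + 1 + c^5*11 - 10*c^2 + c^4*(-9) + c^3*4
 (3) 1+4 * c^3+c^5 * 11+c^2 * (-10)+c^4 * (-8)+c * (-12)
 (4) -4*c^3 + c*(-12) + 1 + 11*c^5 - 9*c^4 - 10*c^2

Adding the polynomials and combining like terms:
(c^4*(-4) - 9*c^2 - 8*c - 3 + c^5*9 + c^3*3) + (-c^2 + 2*c^5 - 5*c^4 + c^3 + c*(-4) + 4)
= 1 - 9*c^4 + c^5*11 + c^2*(-10) + c*(-12) + c^3*4
1) 1 - 9*c^4 + c^5*11 + c^2*(-10) + c*(-12) + c^3*4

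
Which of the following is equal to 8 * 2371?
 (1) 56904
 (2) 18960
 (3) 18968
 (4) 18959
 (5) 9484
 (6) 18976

8 * 2371 = 18968
3) 18968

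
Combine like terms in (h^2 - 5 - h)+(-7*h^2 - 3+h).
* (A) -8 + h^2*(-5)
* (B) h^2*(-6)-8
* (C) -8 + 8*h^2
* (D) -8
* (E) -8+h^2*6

Adding the polynomials and combining like terms:
(h^2 - 5 - h) + (-7*h^2 - 3 + h)
= h^2*(-6)-8
B) h^2*(-6)-8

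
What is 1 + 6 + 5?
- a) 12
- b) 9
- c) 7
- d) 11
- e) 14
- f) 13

First: 1 + 6 = 7
Then: 7 + 5 = 12
a) 12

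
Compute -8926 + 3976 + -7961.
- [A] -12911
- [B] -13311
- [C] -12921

First: -8926 + 3976 = -4950
Then: -4950 + -7961 = -12911
A) -12911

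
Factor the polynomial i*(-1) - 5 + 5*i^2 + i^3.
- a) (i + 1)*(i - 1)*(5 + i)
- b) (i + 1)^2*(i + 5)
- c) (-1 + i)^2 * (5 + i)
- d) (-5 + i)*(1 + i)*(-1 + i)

We need to factor i*(-1) - 5 + 5*i^2 + i^3.
The factored form is (i + 1)*(i - 1)*(5 + i).
a) (i + 1)*(i - 1)*(5 + i)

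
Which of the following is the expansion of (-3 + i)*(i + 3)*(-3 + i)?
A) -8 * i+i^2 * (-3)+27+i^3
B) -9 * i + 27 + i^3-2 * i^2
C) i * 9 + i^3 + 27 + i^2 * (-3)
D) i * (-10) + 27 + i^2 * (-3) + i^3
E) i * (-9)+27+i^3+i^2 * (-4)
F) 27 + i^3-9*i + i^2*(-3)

Expanding (-3 + i)*(i + 3)*(-3 + i):
= 27 + i^3-9*i + i^2*(-3)
F) 27 + i^3-9*i + i^2*(-3)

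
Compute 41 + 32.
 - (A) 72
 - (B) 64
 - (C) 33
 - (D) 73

41 + 32 = 73
D) 73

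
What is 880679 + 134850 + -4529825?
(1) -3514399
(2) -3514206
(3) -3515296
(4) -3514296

First: 880679 + 134850 = 1015529
Then: 1015529 + -4529825 = -3514296
4) -3514296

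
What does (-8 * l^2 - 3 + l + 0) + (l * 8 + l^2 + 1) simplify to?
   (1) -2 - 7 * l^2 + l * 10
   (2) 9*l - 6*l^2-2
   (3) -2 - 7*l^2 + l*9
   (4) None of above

Adding the polynomials and combining like terms:
(-8*l^2 - 3 + l + 0) + (l*8 + l^2 + 1)
= -2 - 7*l^2 + l*9
3) -2 - 7*l^2 + l*9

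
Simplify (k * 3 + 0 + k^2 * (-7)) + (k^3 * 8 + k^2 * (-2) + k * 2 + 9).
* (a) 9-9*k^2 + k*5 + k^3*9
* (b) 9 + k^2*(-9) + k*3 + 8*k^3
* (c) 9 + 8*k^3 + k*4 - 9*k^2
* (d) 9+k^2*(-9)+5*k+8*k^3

Adding the polynomials and combining like terms:
(k*3 + 0 + k^2*(-7)) + (k^3*8 + k^2*(-2) + k*2 + 9)
= 9+k^2*(-9)+5*k+8*k^3
d) 9+k^2*(-9)+5*k+8*k^3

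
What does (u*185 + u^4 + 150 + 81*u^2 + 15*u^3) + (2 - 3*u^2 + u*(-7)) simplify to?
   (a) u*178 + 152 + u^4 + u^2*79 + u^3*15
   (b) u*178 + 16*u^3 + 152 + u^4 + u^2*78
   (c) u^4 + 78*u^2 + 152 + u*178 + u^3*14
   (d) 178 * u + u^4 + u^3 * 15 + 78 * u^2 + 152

Adding the polynomials and combining like terms:
(u*185 + u^4 + 150 + 81*u^2 + 15*u^3) + (2 - 3*u^2 + u*(-7))
= 178 * u + u^4 + u^3 * 15 + 78 * u^2 + 152
d) 178 * u + u^4 + u^3 * 15 + 78 * u^2 + 152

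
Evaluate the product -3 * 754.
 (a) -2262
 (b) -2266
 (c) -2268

-3 * 754 = -2262
a) -2262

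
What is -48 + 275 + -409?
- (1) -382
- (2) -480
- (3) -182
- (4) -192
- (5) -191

First: -48 + 275 = 227
Then: 227 + -409 = -182
3) -182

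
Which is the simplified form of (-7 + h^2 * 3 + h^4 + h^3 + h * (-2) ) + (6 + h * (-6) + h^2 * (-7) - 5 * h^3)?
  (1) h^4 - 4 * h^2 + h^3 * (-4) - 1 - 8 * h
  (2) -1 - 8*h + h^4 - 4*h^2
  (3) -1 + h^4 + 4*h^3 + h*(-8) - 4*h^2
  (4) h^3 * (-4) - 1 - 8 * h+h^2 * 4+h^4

Adding the polynomials and combining like terms:
(-7 + h^2*3 + h^4 + h^3 + h*(-2)) + (6 + h*(-6) + h^2*(-7) - 5*h^3)
= h^4 - 4 * h^2 + h^3 * (-4) - 1 - 8 * h
1) h^4 - 4 * h^2 + h^3 * (-4) - 1 - 8 * h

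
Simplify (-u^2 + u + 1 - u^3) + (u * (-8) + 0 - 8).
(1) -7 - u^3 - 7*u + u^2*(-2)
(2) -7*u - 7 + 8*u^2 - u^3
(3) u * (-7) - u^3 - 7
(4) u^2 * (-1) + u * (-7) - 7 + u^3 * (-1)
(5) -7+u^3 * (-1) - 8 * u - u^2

Adding the polynomials and combining like terms:
(-u^2 + u + 1 - u^3) + (u*(-8) + 0 - 8)
= u^2 * (-1) + u * (-7) - 7 + u^3 * (-1)
4) u^2 * (-1) + u * (-7) - 7 + u^3 * (-1)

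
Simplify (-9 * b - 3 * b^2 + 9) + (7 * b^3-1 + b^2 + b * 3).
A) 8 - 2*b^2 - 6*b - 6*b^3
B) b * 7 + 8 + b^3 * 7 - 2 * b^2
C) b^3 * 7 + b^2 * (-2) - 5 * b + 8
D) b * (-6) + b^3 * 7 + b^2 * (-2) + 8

Adding the polynomials and combining like terms:
(-9*b - 3*b^2 + 9) + (7*b^3 - 1 + b^2 + b*3)
= b * (-6) + b^3 * 7 + b^2 * (-2) + 8
D) b * (-6) + b^3 * 7 + b^2 * (-2) + 8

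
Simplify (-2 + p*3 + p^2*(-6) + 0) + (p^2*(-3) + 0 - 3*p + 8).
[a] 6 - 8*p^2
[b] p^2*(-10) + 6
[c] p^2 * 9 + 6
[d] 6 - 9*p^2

Adding the polynomials and combining like terms:
(-2 + p*3 + p^2*(-6) + 0) + (p^2*(-3) + 0 - 3*p + 8)
= 6 - 9*p^2
d) 6 - 9*p^2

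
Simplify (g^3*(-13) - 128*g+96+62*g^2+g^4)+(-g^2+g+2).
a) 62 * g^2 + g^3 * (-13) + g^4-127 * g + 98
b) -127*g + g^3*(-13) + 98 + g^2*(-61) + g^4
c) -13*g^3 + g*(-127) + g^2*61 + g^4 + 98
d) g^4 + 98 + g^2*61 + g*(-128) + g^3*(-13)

Adding the polynomials and combining like terms:
(g^3*(-13) - 128*g + 96 + 62*g^2 + g^4) + (-g^2 + g + 2)
= -13*g^3 + g*(-127) + g^2*61 + g^4 + 98
c) -13*g^3 + g*(-127) + g^2*61 + g^4 + 98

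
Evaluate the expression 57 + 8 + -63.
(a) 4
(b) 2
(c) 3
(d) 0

First: 57 + 8 = 65
Then: 65 + -63 = 2
b) 2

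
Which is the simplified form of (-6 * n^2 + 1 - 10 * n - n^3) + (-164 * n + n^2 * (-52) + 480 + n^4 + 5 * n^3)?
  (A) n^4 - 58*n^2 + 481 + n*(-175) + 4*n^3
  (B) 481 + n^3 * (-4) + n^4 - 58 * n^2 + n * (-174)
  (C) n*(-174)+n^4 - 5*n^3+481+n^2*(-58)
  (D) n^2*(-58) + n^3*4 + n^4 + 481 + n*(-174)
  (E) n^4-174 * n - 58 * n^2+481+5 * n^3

Adding the polynomials and combining like terms:
(-6*n^2 + 1 - 10*n - n^3) + (-164*n + n^2*(-52) + 480 + n^4 + 5*n^3)
= n^2*(-58) + n^3*4 + n^4 + 481 + n*(-174)
D) n^2*(-58) + n^3*4 + n^4 + 481 + n*(-174)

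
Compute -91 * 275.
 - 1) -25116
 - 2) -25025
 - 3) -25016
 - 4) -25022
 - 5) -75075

-91 * 275 = -25025
2) -25025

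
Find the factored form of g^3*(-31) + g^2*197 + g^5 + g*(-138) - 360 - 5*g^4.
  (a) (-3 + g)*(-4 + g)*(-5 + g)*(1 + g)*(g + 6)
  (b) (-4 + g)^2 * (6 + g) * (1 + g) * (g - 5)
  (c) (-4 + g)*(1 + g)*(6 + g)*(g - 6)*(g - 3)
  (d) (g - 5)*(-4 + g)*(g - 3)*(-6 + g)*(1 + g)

We need to factor g^3*(-31) + g^2*197 + g^5 + g*(-138) - 360 - 5*g^4.
The factored form is (-3 + g)*(-4 + g)*(-5 + g)*(1 + g)*(g + 6).
a) (-3 + g)*(-4 + g)*(-5 + g)*(1 + g)*(g + 6)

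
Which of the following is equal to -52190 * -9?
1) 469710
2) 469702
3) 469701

-52190 * -9 = 469710
1) 469710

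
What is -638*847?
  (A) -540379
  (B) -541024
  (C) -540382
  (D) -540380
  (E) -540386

-638 * 847 = -540386
E) -540386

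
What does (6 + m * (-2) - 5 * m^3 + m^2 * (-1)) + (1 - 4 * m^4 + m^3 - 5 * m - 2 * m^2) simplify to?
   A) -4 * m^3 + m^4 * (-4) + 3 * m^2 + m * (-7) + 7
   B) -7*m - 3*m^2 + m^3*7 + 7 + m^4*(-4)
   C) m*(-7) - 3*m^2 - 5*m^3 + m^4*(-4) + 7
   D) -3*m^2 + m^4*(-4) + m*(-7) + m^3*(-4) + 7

Adding the polynomials and combining like terms:
(6 + m*(-2) - 5*m^3 + m^2*(-1)) + (1 - 4*m^4 + m^3 - 5*m - 2*m^2)
= -3*m^2 + m^4*(-4) + m*(-7) + m^3*(-4) + 7
D) -3*m^2 + m^4*(-4) + m*(-7) + m^3*(-4) + 7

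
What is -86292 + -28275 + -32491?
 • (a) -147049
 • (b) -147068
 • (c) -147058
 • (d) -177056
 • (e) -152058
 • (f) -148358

First: -86292 + -28275 = -114567
Then: -114567 + -32491 = -147058
c) -147058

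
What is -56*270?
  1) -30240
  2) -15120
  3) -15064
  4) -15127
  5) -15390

-56 * 270 = -15120
2) -15120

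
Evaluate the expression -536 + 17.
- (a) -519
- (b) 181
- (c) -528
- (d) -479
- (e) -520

-536 + 17 = -519
a) -519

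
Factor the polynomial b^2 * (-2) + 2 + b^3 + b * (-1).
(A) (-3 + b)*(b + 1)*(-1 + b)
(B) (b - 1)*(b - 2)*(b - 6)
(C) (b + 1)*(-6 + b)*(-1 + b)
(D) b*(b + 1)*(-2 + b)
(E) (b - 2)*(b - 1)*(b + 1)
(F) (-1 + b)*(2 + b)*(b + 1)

We need to factor b^2 * (-2) + 2 + b^3 + b * (-1).
The factored form is (b - 2)*(b - 1)*(b + 1).
E) (b - 2)*(b - 1)*(b + 1)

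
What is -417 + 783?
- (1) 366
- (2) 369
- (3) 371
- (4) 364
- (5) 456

-417 + 783 = 366
1) 366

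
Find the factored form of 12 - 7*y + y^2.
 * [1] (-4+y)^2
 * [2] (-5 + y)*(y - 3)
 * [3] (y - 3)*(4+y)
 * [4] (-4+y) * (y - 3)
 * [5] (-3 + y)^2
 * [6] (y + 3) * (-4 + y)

We need to factor 12 - 7*y + y^2.
The factored form is (-4+y) * (y - 3).
4) (-4+y) * (y - 3)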